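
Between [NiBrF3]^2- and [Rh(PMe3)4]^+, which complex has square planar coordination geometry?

For [NiBrF3]^2-: Each bromide is −1; each fluoride is −1; balancing the −2 overall charge requires Ni(II). Group 10 minus oxidation state 2 gives a d⁸ configuration. Bromide and fluoride are weak-field ligands. With weak-field ligands the CFSE gain from square planar is small, so a 3d d⁸ ion takes the sterically preferred tetrahedral geometry. → tetrahedral.
For [Rh(PMe3)4]^+: Ligand charges: trimethylphosphine is neutral. With an overall charge of +1 the rhodium centre must be in the +1 oxidation state. Rhodium is a group-9 element; Rh(I) is therefore d⁸. A 4d d⁸ ion has a large crystal-field splitting; square planar leaves the high-energy d_{x²−y²} orbital empty and maximises CFSE. → square planar.

[Rh(PMe3)4]^+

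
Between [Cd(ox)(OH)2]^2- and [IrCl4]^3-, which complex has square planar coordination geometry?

[IrCl4]^3-

For [Cd(ox)(OH)2]^2-: Each oxalate is −2; each hydroxide is −1; balancing the −2 overall charge requires Cd(II). Cd sits in group 12, so the d-electron count is 12 − 2 = 10. A d¹⁰ ion has no crystal-field stabilisation preference between square planar and tetrahedral, so four ligands adopt the sterically favoured tetrahedral geometry. → tetrahedral.
For [IrCl4]^3-: Summing ligand charges against the −3 overall charge gives an oxidation state of +1 for iridium. Group 9 minus oxidation state 1 gives a d⁸ configuration. A 5d d⁸ ion has a large crystal-field splitting; square planar leaves the high-energy d_{x²−y²} orbital empty and maximises CFSE. → square planar.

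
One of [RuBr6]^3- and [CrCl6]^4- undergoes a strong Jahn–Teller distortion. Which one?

[RuBr6]^3-: Each bromide is −1; balancing the −3 overall charge requires Ru(III). Group 8 minus oxidation state 3 gives a d⁵ configuration. A 4d ion has a large Δₒ and is invariably low-spin. The d⁵ configuration leaves the e_g set evenly filled (or empty) — no strong Jahn–Teller driving force.
[CrCl6]^4-: Each chloride is −1; balancing the −4 overall charge requires Cr(II). Group 6 minus oxidation state 2 gives a d⁴ configuration. Chloride is a weak-field ligand for a first-row metal, so the complex is high-spin. The t₂g³e_g¹ (high-spin) configuration has an unevenly filled e_g set; the Jahn–Teller theorem predicts a tetragonal distortion (typically axial elongation) to lift the degeneracy.

[CrCl6]^4-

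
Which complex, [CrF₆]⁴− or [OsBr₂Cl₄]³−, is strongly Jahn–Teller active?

[CrF₆]⁴−: Ligand charges: each fluoride is −1. With an overall charge of −4 the chromium centre must be in the +2 oxidation state. Cr sits in group 6, so the d-electron count is 6 − 2 = 4. Fluoride is a weak-field ligand for a first-row metal, so the complex is high-spin. The t₂g³e_g¹ (high-spin) configuration has an unevenly filled e_g set; the Jahn–Teller theorem predicts a tetragonal distortion (typically axial elongation) to lift the degeneracy.
[OsBr₂Cl₄]³−: Each bromide is −1; each chloride is −1; balancing the −3 overall charge requires Os(III). Group 8 minus oxidation state 3 gives a d⁵ configuration. A 5d ion has a large Δₒ and is invariably low-spin. The d⁵ configuration leaves the e_g set evenly filled (or empty) — no strong Jahn–Teller driving force.

[CrF₆]⁴−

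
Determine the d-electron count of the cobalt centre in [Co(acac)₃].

Summing ligand charges against the 0 overall charge gives an oxidation state of +3 for cobalt.
Cobalt is a group-9 element; Co(III) is therefore d⁶.

d6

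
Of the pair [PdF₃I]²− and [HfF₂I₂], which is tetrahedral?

[HfF₂I₂]

For [PdF₃I]²−: Summing ligand charges against the −2 overall charge gives an oxidation state of +2 for palladium. Palladium is a group-10 element; Pd(II) is therefore d⁸. A 4d d⁸ ion has a large crystal-field splitting; square planar leaves the high-energy d_{x²−y²} orbital empty and maximises CFSE. → square planar.
For [HfF₂I₂]: Each fluoride is −1; each iodide is −1; balancing the 0 overall charge requires Hf(IV). Hf sits in group 4, so the d-electron count is 4 − 4 = 0. A d⁰ ion has no crystal-field stabilisation preference between square planar and tetrahedral, so four ligands adopt the sterically favoured tetrahedral geometry. → tetrahedral.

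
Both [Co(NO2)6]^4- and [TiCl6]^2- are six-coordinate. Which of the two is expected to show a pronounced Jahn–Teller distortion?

[Co(NO2)6]^4-: Summing ligand charges against the −4 overall charge gives an oxidation state of +2 for cobalt. Co sits in group 9, so the d-electron count is 9 − 2 = 7. Nitro (N-bound nitrite) is a strong-field ligand (high in the spectrochemical series) for a first-row metal, so the complex is low-spin. The t₂g⁶e_g¹ (low-spin) configuration has an unevenly filled e_g set; the Jahn–Teller theorem predicts a tetragonal distortion (typically axial elongation) to lift the degeneracy.
[TiCl6]^2-: Summing ligand charges against the −2 overall charge gives an oxidation state of +4 for titanium. Group 4 minus oxidation state 4 gives a d⁰ configuration. The d⁰ configuration leaves the e_g set evenly filled (or empty) — no strong Jahn–Teller driving force.

[Co(NO2)6]^4-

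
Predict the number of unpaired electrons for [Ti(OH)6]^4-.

2

Ligand charges: each hydroxide is −1. With an overall charge of −4 the titanium centre must be in the +2 oxidation state.
Ti sits in group 4, so the d-electron count is 4 − 2 = 2.
In an octahedral field the d² configuration is t₂g²e_g⁰ (only one arrangement possible), giving 2 unpaired electrons.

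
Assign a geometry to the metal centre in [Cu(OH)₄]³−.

tetrahedral

Ligand charges: each hydroxide is −1. With an overall charge of −3 the copper centre must be in the +1 oxidation state.
Group 11 minus oxidation state 1 gives a d¹⁰ configuration.
Coordination number: 4.
A d¹⁰ ion has no crystal-field stabilisation preference between square planar and tetrahedral, so four ligands adopt the sterically favoured tetrahedral geometry.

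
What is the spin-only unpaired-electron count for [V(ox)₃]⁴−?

3

Summing ligand charges against the −4 overall charge gives an oxidation state of +2 for vanadium.
V sits in group 5, so the d-electron count is 5 − 2 = 3.
Counting donor atoms: 3×oxalate (bidentate) → 6 donors. Coordination number = 6.
In an octahedral field the d³ configuration is t₂g³e_g⁰ (only one arrangement possible), giving 3 unpaired electrons.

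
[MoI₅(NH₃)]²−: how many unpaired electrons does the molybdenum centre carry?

3 unpaired electrons

Ligand charges: each iodide is −1; ammonia is neutral. With an overall charge of −2 the molybdenum centre must be in the +3 oxidation state.
Mo sits in group 6, so the d-electron count is 6 − 3 = 3.
In an octahedral field the d³ configuration is t₂g³e_g⁰ (only one arrangement possible), giving 3 unpaired electrons.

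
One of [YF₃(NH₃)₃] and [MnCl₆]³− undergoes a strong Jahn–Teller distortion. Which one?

[MnCl₆]³−

[YF₃(NH₃)₃]: Summing ligand charges against the 0 overall charge gives an oxidation state of +3 for yttrium. Group 3 minus oxidation state 3 gives a d⁰ configuration. The d⁰ configuration leaves the e_g set evenly filled (or empty) — no strong Jahn–Teller driving force.
[MnCl₆]³−: Each chloride is −1; balancing the −3 overall charge requires Mn(III). Manganese is a group-7 element; Mn(III) is therefore d⁴. Chloride is a weak-field ligand for a first-row metal, so the complex is high-spin. The t₂g³e_g¹ (high-spin) configuration has an unevenly filled e_g set; the Jahn–Teller theorem predicts a tetragonal distortion (typically axial elongation) to lift the degeneracy.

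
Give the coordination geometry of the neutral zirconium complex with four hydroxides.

Ligand charges: each hydroxide is −1. With an overall charge of 0 the zirconium centre must be in the +4 oxidation state.
Group 4 minus oxidation state 4 gives a d⁰ configuration.
Coordination number: 4.
A d⁰ ion has no crystal-field stabilisation preference between square planar and tetrahedral, so four ligands adopt the sterically favoured tetrahedral geometry.

tetrahedral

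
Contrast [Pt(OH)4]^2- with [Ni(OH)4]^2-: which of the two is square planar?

[Pt(OH)4]^2-

For [Pt(OH)4]^2-: Summing ligand charges against the −2 overall charge gives an oxidation state of +2 for platinum. Platinum is a group-10 element; Pt(II) is therefore d⁸. A 5d d⁸ ion has a large crystal-field splitting; square planar leaves the high-energy d_{x²−y²} orbital empty and maximises CFSE. → square planar.
For [Ni(OH)4]^2-: Summing ligand charges against the −2 overall charge gives an oxidation state of +2 for nickel. Ni sits in group 10, so the d-electron count is 10 − 2 = 8. Hydroxide is a weak-field ligand. With weak-field ligands the CFSE gain from square planar is small, so a 3d d⁸ ion takes the sterically preferred tetrahedral geometry. → tetrahedral.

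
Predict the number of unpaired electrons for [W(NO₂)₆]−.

Each nitro (N-bound nitrite) is −1; balancing the −1 overall charge requires W(V).
W sits in group 6, so the d-electron count is 6 − 5 = 1.
In an octahedral field the d¹ configuration is t₂g¹e_g⁰ (only one arrangement possible), giving 1 unpaired electron.

1 unpaired electron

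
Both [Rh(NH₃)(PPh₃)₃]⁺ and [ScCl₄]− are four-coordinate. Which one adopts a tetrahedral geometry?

[ScCl₄]−

For [Rh(NH₃)(PPh₃)₃]⁺: Summing ligand charges against the +1 overall charge gives an oxidation state of +1 for rhodium. Rhodium is a group-9 element; Rh(I) is therefore d⁸. A 4d d⁸ ion has a large crystal-field splitting; square planar leaves the high-energy d_{x²−y²} orbital empty and maximises CFSE. → square planar.
For [ScCl₄]−: Each chloride is −1; balancing the −1 overall charge requires Sc(III). Sc sits in group 3, so the d-electron count is 3 − 3 = 0. A d⁰ ion has no crystal-field stabilisation preference between square planar and tetrahedral, so four ligands adopt the sterically favoured tetrahedral geometry. → tetrahedral.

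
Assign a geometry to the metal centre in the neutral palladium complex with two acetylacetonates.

square planar

Summing ligand charges against the 0 overall charge gives an oxidation state of +2 for palladium.
Pd sits in group 10, so the d-electron count is 10 − 2 = 8.
Counting donor atoms: 2×acetylacetonate (bidentate) → 4 donors. Coordination number = 4.
A 4d d⁸ ion has a large crystal-field splitting; square planar leaves the high-energy d_{x²−y²} orbital empty and maximises CFSE.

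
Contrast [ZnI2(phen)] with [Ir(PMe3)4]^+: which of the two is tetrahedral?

[ZnI2(phen)]

For [ZnI2(phen)]: Ligand charges: each iodide is −1; 1,10-phenanthroline is neutral. With an overall charge of 0 the zinc centre must be in the +2 oxidation state. Group 12 minus oxidation state 2 gives a d¹⁰ configuration. A d¹⁰ ion has no crystal-field stabilisation preference between square planar and tetrahedral, so four ligands adopt the sterically favoured tetrahedral geometry. → tetrahedral.
For [Ir(PMe3)4]^+: Summing ligand charges against the +1 overall charge gives an oxidation state of +1 for iridium. Ir sits in group 9, so the d-electron count is 9 − 1 = 8. A 5d d⁸ ion has a large crystal-field splitting; square planar leaves the high-energy d_{x²−y²} orbital empty and maximises CFSE. → square planar.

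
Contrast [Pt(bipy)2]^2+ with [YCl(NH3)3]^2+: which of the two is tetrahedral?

For [Pt(bipy)2]^2+: Ligand charges: 2,2′-bipyridine is neutral. With an overall charge of +2 the platinum centre must be in the +2 oxidation state. Pt sits in group 10, so the d-electron count is 10 − 2 = 8. A 5d d⁸ ion has a large crystal-field splitting; square planar leaves the high-energy d_{x²−y²} orbital empty and maximises CFSE. → square planar.
For [YCl(NH3)3]^2+: Summing ligand charges against the +2 overall charge gives an oxidation state of +3 for yttrium. Yttrium is a group-3 element; Y(III) is therefore d⁰. A d⁰ ion has no crystal-field stabilisation preference between square planar and tetrahedral, so four ligands adopt the sterically favoured tetrahedral geometry. → tetrahedral.

[YCl(NH3)3]^2+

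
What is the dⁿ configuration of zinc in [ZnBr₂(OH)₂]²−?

Summing ligand charges against the −2 overall charge gives an oxidation state of +2 for zinc.
Group 12 minus oxidation state 2 gives a d¹⁰ configuration.

d¹⁰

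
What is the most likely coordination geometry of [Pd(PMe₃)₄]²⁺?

Trimethylphosphine is neutral; balancing the +2 overall charge requires Pd(II).
Pd sits in group 10, so the d-electron count is 10 − 2 = 8.
Coordination number: 4.
A 4d d⁸ ion has a large crystal-field splitting; square planar leaves the high-energy d_{x²−y²} orbital empty and maximises CFSE.

square planar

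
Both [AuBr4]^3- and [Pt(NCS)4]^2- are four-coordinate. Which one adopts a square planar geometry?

For [AuBr4]^3-: Each bromide is −1; balancing the −3 overall charge requires Au(I). Au sits in group 11, so the d-electron count is 11 − 1 = 10. A d¹⁰ ion has no crystal-field stabilisation preference between square planar and tetrahedral, so four ligands adopt the sterically favoured tetrahedral geometry. → tetrahedral.
For [Pt(NCS)4]^2-: Ligand charges: each isothiocyanate is −1. With an overall charge of −2 the platinum centre must be in the +2 oxidation state. Group 10 minus oxidation state 2 gives a d⁸ configuration. A 5d d⁸ ion has a large crystal-field splitting; square planar leaves the high-energy d_{x²−y²} orbital empty and maximises CFSE. → square planar.

[Pt(NCS)4]^2-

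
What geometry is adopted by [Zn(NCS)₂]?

Ligand charges: each isothiocyanate is −1. With an overall charge of 0 the zinc centre must be in the +2 oxidation state.
Zn sits in group 12, so the d-electron count is 12 − 2 = 10.
Coordination number: 2.
A d¹⁰ ion with only two ligands adopts a linear arrangement (sp hybridisation; no CFSE preference).

linear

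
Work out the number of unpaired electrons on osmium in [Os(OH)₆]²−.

Ligand charges: each hydroxide is −1. With an overall charge of −2 the osmium centre must be in the +4 oxidation state.
Group 8 minus oxidation state 4 gives a d⁴ configuration.
The spin state decides the count: a 5d ion has a large Δₒ and is invariably low-spin.
An octahedral low-spin d⁴ ion is t₂g⁴e_g⁰, giving 2 unpaired electrons.

2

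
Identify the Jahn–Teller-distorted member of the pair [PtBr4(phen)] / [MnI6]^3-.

[PtBr4(phen)]: Ligand charges: each bromide is −1; 1,10-phenanthroline is neutral. With an overall charge of 0 the platinum centre must be in the +4 oxidation state. Pt sits in group 10, so the d-electron count is 10 − 4 = 6. A 5d ion has a large Δₒ and is invariably low-spin. The d⁶ configuration leaves the e_g set evenly filled (or empty) — no strong Jahn–Teller driving force.
[MnI6]^3-: Summing ligand charges against the −3 overall charge gives an oxidation state of +3 for manganese. Group 7 minus oxidation state 3 gives a d⁴ configuration. Iodide is a weak-field ligand for a first-row metal, so the complex is high-spin. The t₂g³e_g¹ (high-spin) configuration has an unevenly filled e_g set; the Jahn–Teller theorem predicts a tetragonal distortion (typically axial elongation) to lift the degeneracy.

[MnI6]^3-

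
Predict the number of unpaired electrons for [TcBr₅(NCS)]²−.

Each bromide is −1; each isothiocyanate is −1; balancing the −2 overall charge requires Tc(IV).
Technetium is a group-7 element; Tc(IV) is therefore d³.
In an octahedral field the d³ configuration is t₂g³e_g⁰ (only one arrangement possible), giving 3 unpaired electrons.

3 unpaired electrons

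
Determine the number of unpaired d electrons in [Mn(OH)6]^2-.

Ligand charges: each hydroxide is −1. With an overall charge of −2 the manganese centre must be in the +4 oxidation state.
Manganese is a group-7 element; Mn(IV) is therefore d³.
In an octahedral field the d³ configuration is t₂g³e_g⁰ (only one arrangement possible), giving 3 unpaired electrons.

3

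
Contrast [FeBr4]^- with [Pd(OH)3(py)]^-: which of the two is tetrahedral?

For [FeBr4]^-: Ligand charges: each bromide is −1. With an overall charge of −1 the iron centre must be in the +3 oxidation state. Iron is a group-8 element; Fe(III) is therefore d⁵. A high-spin d⁵ ion has zero CFSE in either geometry, so four ligands adopt the sterically favoured tetrahedral geometry. → tetrahedral.
For [Pd(OH)3(py)]^-: Summing ligand charges against the −1 overall charge gives an oxidation state of +2 for palladium. Palladium is a group-10 element; Pd(II) is therefore d⁸. A 4d d⁸ ion has a large crystal-field splitting; square planar leaves the high-energy d_{x²−y²} orbital empty and maximises CFSE. → square planar.

[FeBr4]^-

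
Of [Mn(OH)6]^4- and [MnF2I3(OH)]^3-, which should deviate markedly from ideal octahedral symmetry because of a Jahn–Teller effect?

[Mn(OH)6]^4-: Ligand charges: each hydroxide is −1. With an overall charge of −4 the manganese centre must be in the +2 oxidation state. Group 7 minus oxidation state 2 gives a d⁵ configuration. Hydroxide is a weak-field ligand for a first-row metal, so the complex is high-spin. The d⁵ configuration leaves the e_g set evenly filled (or empty) — no strong Jahn–Teller driving force.
[MnF2I3(OH)]^3-: Each fluoride is −1; each iodide is −1; each hydroxide is −1; balancing the −3 overall charge requires Mn(III). Manganese is a group-7 element; Mn(III) is therefore d⁴. Fluoride, hydroxide, and iodide are weak-field ligands for a first-row metal, so the complex is high-spin. The t₂g³e_g¹ (high-spin) configuration has an unevenly filled e_g set; the Jahn–Teller theorem predicts a tetragonal distortion (typically axial elongation) to lift the degeneracy.

[MnF2I3(OH)]^3-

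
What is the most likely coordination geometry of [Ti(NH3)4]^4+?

Ammonia is neutral; balancing the +4 overall charge requires Ti(IV).
Group 4 minus oxidation state 4 gives a d⁰ configuration.
With 4 monodentate ligands the coordination number is 4.
A d⁰ ion has no crystal-field stabilisation preference between square planar and tetrahedral, so four ligands adopt the sterically favoured tetrahedral geometry.

tetrahedral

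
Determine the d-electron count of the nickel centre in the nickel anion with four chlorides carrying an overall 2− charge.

d8

Each chloride is −1; balancing the −2 overall charge requires Ni(II).
Group 10 minus oxidation state 2 gives a d⁸ configuration.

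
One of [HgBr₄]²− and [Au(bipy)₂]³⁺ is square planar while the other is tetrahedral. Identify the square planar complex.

For [HgBr₄]²−: Ligand charges: each bromide is −1. With an overall charge of −2 the mercury centre must be in the +2 oxidation state. Hg sits in group 12, so the d-electron count is 12 − 2 = 10. A d¹⁰ ion has no crystal-field stabilisation preference between square planar and tetrahedral, so four ligands adopt the sterically favoured tetrahedral geometry. → tetrahedral.
For [Au(bipy)₂]³⁺: Ligand charges: 2,2′-bipyridine is neutral. With an overall charge of +3 the gold centre must be in the +3 oxidation state. Gold is a group-11 element; Au(III) is therefore d⁸. A 5d d⁸ ion has a large crystal-field splitting; square planar leaves the high-energy d_{x²−y²} orbital empty and maximises CFSE. → square planar.

[Au(bipy)₂]³⁺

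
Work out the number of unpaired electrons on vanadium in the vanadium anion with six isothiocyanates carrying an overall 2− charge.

1 unpaired electron

Ligand charges: each isothiocyanate is −1. With an overall charge of −2 the vanadium centre must be in the +4 oxidation state.
Group 5 minus oxidation state 4 gives a d¹ configuration.
In an octahedral field the d¹ configuration is t₂g¹e_g⁰ (only one arrangement possible), giving 1 unpaired electron.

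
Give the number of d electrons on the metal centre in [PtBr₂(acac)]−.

d8

Each bromide is −1; each acetylacetonate is −1; balancing the −1 overall charge requires Pt(II).
Group 10 minus oxidation state 2 gives a d⁸ configuration.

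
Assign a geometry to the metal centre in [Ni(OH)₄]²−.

Ligand charges: each hydroxide is −1. With an overall charge of −2 the nickel centre must be in the +2 oxidation state.
Group 10 minus oxidation state 2 gives a d⁸ configuration.
With 4 monodentate ligands the coordination number is 4.
Hydroxide is a weak-field ligand.
With weak-field ligands the CFSE gain from square planar is small, so a 3d d⁸ ion takes the sterically preferred tetrahedral geometry.

tetrahedral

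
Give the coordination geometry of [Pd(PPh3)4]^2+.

square planar

Summing ligand charges against the +2 overall charge gives an oxidation state of +2 for palladium.
Group 10 minus oxidation state 2 gives a d⁸ configuration.
With 4 monodentate ligands the coordination number is 4.
A 4d d⁸ ion has a large crystal-field splitting; square planar leaves the high-energy d_{x²−y²} orbital empty and maximises CFSE.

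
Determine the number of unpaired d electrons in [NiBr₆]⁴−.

2

Ligand charges: each bromide is −1. With an overall charge of −4 the nickel centre must be in the +2 oxidation state.
Group 10 minus oxidation state 2 gives a d⁸ configuration.
In an octahedral field the d⁸ configuration is t₂g⁶e_g² (only one arrangement possible), giving 2 unpaired electrons.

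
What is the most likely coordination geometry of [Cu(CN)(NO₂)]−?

linear

Each cyanide is −1; each nitro (N-bound nitrite) is −1; balancing the −1 overall charge requires Cu(I).
Copper is a group-11 element; Cu(I) is therefore d¹⁰.
With 2 monodentate ligands the coordination number is 2.
A d¹⁰ ion with only two ligands adopts a linear arrangement (sp hybridisation; no CFSE preference).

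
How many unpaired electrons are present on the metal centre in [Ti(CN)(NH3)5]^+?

Ligand charges: each cyanide is −1; ammonia is neutral. With an overall charge of +1 the titanium centre must be in the +2 oxidation state.
Ti sits in group 4, so the d-electron count is 4 − 2 = 2.
In an octahedral field the d² configuration is t₂g²e_g⁰ (only one arrangement possible), giving 2 unpaired electrons.

2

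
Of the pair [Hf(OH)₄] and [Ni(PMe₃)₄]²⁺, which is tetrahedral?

[Hf(OH)₄]

For [Hf(OH)₄]: Ligand charges: each hydroxide is −1. With an overall charge of 0 the hafnium centre must be in the +4 oxidation state. Hafnium is a group-4 element; Hf(IV) is therefore d⁰. A d⁰ ion has no crystal-field stabilisation preference between square planar and tetrahedral, so four ligands adopt the sterically favoured tetrahedral geometry. → tetrahedral.
For [Ni(PMe₃)₄]²⁺: Ligand charges: trimethylphosphine is neutral. With an overall charge of +2 the nickel centre must be in the +2 oxidation state. Group 10 minus oxidation state 2 gives a d⁸ configuration. Trimethylphosphine is a strong-field ligand (high in the spectrochemical series). A 3d d⁸ ion with strong-field ligands gains enough CFSE to favour square planar over tetrahedral. → square planar.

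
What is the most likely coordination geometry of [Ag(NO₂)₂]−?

linear

Each nitro (N-bound nitrite) is −1; balancing the −1 overall charge requires Ag(I).
Silver is a group-11 element; Ag(I) is therefore d¹⁰.
With 2 monodentate ligands the coordination number is 2.
A d¹⁰ ion with only two ligands adopts a linear arrangement (sp hybridisation; no CFSE preference).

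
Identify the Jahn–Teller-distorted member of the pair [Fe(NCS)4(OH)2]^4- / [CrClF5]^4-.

[CrClF5]^4-

[Fe(NCS)4(OH)2]^4-: Each isothiocyanate is −1; each hydroxide is −1; balancing the −4 overall charge requires Fe(II). Group 8 minus oxidation state 2 gives a d⁶ configuration. Hydroxide and isothiocyanate are weak-field ligands for a first-row metal, so the complex is high-spin. The d⁶ configuration leaves the e_g set evenly filled (or empty) — no strong Jahn–Teller driving force.
[CrClF5]^4-: Ligand charges: each chloride is −1; each fluoride is −1. With an overall charge of −4 the chromium centre must be in the +2 oxidation state. Cr sits in group 6, so the d-electron count is 6 − 2 = 4. Chloride and fluoride are weak-field ligands for a first-row metal, so the complex is high-spin. The t₂g³e_g¹ (high-spin) configuration has an unevenly filled e_g set; the Jahn–Teller theorem predicts a tetragonal distortion (typically axial elongation) to lift the degeneracy.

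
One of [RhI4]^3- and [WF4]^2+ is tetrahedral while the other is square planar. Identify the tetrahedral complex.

[WF4]^2+

For [RhI4]^3-: Ligand charges: each iodide is −1. With an overall charge of −3 the rhodium centre must be in the +1 oxidation state. Rh sits in group 9, so the d-electron count is 9 − 1 = 8. A 4d d⁸ ion has a large crystal-field splitting; square planar leaves the high-energy d_{x²−y²} orbital empty and maximises CFSE. → square planar.
For [WF4]^2+: Ligand charges: each fluoride is −1. With an overall charge of +2 the tungsten centre must be in the +6 oxidation state. Group 6 minus oxidation state 6 gives a d⁰ configuration. A d⁰ ion has no crystal-field stabilisation preference between square planar and tetrahedral, so four ligands adopt the sterically favoured tetrahedral geometry. → tetrahedral.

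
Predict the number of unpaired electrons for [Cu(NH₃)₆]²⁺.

Ammonia is neutral; balancing the +2 overall charge requires Cu(II).
Cu sits in group 11, so the d-electron count is 11 − 2 = 9.
In an octahedral field the d⁹ configuration is t₂g⁶e_g³ (only one arrangement possible), giving 1 unpaired electron.

1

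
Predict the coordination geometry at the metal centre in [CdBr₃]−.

trigonal planar

Ligand charges: each bromide is −1. With an overall charge of −1 the cadmium centre must be in the +2 oxidation state.
Group 12 minus oxidation state 2 gives a d¹⁰ configuration.
Coordination number: 3.
Three ligands around a d¹⁰ centre minimise repulsion in a trigonal-planar arrangement.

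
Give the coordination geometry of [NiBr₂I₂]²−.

tetrahedral

Each bromide is −1; each iodide is −1; balancing the −2 overall charge requires Ni(II).
Ni sits in group 10, so the d-electron count is 10 − 2 = 8.
With 4 monodentate ligands the coordination number is 4.
Bromide and iodide are weak-field ligands.
With weak-field ligands the CFSE gain from square planar is small, so a 3d d⁸ ion takes the sterically preferred tetrahedral geometry.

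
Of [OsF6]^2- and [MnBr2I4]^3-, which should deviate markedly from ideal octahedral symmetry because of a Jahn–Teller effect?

[OsF6]^2-: Ligand charges: each fluoride is −1. With an overall charge of −2 the osmium centre must be in the +4 oxidation state. Group 8 minus oxidation state 4 gives a d⁴ configuration. A 5d ion has a large Δₒ and is invariably low-spin. The d⁴ configuration leaves the e_g set evenly filled (or empty) — no strong Jahn–Teller driving force.
[MnBr2I4]^3-: Ligand charges: each bromide is −1; each iodide is −1. With an overall charge of −3 the manganese centre must be in the +3 oxidation state. Manganese is a group-7 element; Mn(III) is therefore d⁴. Bromide and iodide are weak-field ligands for a first-row metal, so the complex is high-spin. The t₂g³e_g¹ (high-spin) configuration has an unevenly filled e_g set; the Jahn–Teller theorem predicts a tetragonal distortion (typically axial elongation) to lift the degeneracy.

[MnBr2I4]^3-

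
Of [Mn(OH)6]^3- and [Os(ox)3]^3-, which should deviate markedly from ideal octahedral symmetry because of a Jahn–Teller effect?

[Mn(OH)6]^3-: Summing ligand charges against the −3 overall charge gives an oxidation state of +3 for manganese. Manganese is a group-7 element; Mn(III) is therefore d⁴. Hydroxide is a weak-field ligand for a first-row metal, so the complex is high-spin. The t₂g³e_g¹ (high-spin) configuration has an unevenly filled e_g set; the Jahn–Teller theorem predicts a tetragonal distortion (typically axial elongation) to lift the degeneracy.
[Os(ox)3]^3-: Each oxalate is −2; balancing the −3 overall charge requires Os(III). Osmium is a group-8 element; Os(III) is therefore d⁵. A 5d ion has a large Δₒ and is invariably low-spin. The d⁵ configuration leaves the e_g set evenly filled (or empty) — no strong Jahn–Teller driving force.

[Mn(OH)6]^3-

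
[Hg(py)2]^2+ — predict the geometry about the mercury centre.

Pyridine is neutral; balancing the +2 overall charge requires Hg(II).
Mercury is a group-12 element; Hg(II) is therefore d¹⁰.
With 2 monodentate ligands the coordination number is 2.
A d¹⁰ ion with only two ligands adopts a linear arrangement (sp hybridisation; no CFSE preference).

linear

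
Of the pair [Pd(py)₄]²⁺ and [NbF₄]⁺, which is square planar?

For [Pd(py)₄]²⁺: Pyridine is neutral; balancing the +2 overall charge requires Pd(II). Palladium is a group-10 element; Pd(II) is therefore d⁸. A 4d d⁸ ion has a large crystal-field splitting; square planar leaves the high-energy d_{x²−y²} orbital empty and maximises CFSE. → square planar.
For [NbF₄]⁺: Each fluoride is −1; balancing the +1 overall charge requires Nb(V). Niobium is a group-5 element; Nb(V) is therefore d⁰. A d⁰ ion has no crystal-field stabilisation preference between square planar and tetrahedral, so four ligands adopt the sterically favoured tetrahedral geometry. → tetrahedral.

[Pd(py)₄]²⁺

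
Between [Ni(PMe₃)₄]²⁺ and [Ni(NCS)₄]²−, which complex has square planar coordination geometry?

[Ni(PMe₃)₄]²⁺

For [Ni(PMe₃)₄]²⁺: Trimethylphosphine is neutral; balancing the +2 overall charge requires Ni(II). Group 10 minus oxidation state 2 gives a d⁸ configuration. Trimethylphosphine is a strong-field ligand (high in the spectrochemical series). A 3d d⁸ ion with strong-field ligands gains enough CFSE to favour square planar over tetrahedral. → square planar.
For [Ni(NCS)₄]²−: Summing ligand charges against the −2 overall charge gives an oxidation state of +2 for nickel. Ni sits in group 10, so the d-electron count is 10 − 2 = 8. Isothiocyanate is a weak-field ligand. With weak-field ligands the CFSE gain from square planar is small, so a 3d d⁸ ion takes the sterically preferred tetrahedral geometry. → tetrahedral.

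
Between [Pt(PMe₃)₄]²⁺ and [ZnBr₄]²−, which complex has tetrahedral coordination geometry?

For [Pt(PMe₃)₄]²⁺: Trimethylphosphine is neutral; balancing the +2 overall charge requires Pt(II). Platinum is a group-10 element; Pt(II) is therefore d⁸. A 5d d⁸ ion has a large crystal-field splitting; square planar leaves the high-energy d_{x²−y²} orbital empty and maximises CFSE. → square planar.
For [ZnBr₄]²−: Summing ligand charges against the −2 overall charge gives an oxidation state of +2 for zinc. Zn sits in group 12, so the d-electron count is 12 − 2 = 10. A d¹⁰ ion has no crystal-field stabilisation preference between square planar and tetrahedral, so four ligands adopt the sterically favoured tetrahedral geometry. → tetrahedral.

[ZnBr₄]²−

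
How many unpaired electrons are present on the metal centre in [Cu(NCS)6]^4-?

1

Summing ligand charges against the −4 overall charge gives an oxidation state of +2 for copper.
Group 11 minus oxidation state 2 gives a d⁹ configuration.
In an octahedral field the d⁹ configuration is t₂g⁶e_g³ (only one arrangement possible), giving 1 unpaired electron.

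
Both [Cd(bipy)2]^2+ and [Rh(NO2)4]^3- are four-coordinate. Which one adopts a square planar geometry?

For [Cd(bipy)2]^2+: Ligand charges: 2,2′-bipyridine is neutral. With an overall charge of +2 the cadmium centre must be in the +2 oxidation state. Cd sits in group 12, so the d-electron count is 12 − 2 = 10. A d¹⁰ ion has no crystal-field stabilisation preference between square planar and tetrahedral, so four ligands adopt the sterically favoured tetrahedral geometry. → tetrahedral.
For [Rh(NO2)4]^3-: Each nitro (N-bound nitrite) is −1; balancing the −3 overall charge requires Rh(I). Group 9 minus oxidation state 1 gives a d⁸ configuration. A 4d d⁸ ion has a large crystal-field splitting; square planar leaves the high-energy d_{x²−y²} orbital empty and maximises CFSE. → square planar.

[Rh(NO2)4]^3-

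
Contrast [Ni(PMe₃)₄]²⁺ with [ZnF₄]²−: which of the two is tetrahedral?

For [Ni(PMe₃)₄]²⁺: Summing ligand charges against the +2 overall charge gives an oxidation state of +2 for nickel. Ni sits in group 10, so the d-electron count is 10 − 2 = 8. Trimethylphosphine is a strong-field ligand (high in the spectrochemical series). A 3d d⁸ ion with strong-field ligands gains enough CFSE to favour square planar over tetrahedral. → square planar.
For [ZnF₄]²−: Summing ligand charges against the −2 overall charge gives an oxidation state of +2 for zinc. Zinc is a group-12 element; Zn(II) is therefore d¹⁰. A d¹⁰ ion has no crystal-field stabilisation preference between square planar and tetrahedral, so four ligands adopt the sterically favoured tetrahedral geometry. → tetrahedral.

[ZnF₄]²−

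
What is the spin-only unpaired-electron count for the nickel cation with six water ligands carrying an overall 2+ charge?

2

Summing ligand charges against the +2 overall charge gives an oxidation state of +2 for nickel.
Group 10 minus oxidation state 2 gives a d⁸ configuration.
In an octahedral field the d⁸ configuration is t₂g⁶e_g² (only one arrangement possible), giving 2 unpaired electrons.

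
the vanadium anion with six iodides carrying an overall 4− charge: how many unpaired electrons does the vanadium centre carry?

Each iodide is −1; balancing the −4 overall charge requires V(II).
Vanadium is a group-5 element; V(II) is therefore d³.
In an octahedral field the d³ configuration is t₂g³e_g⁰ (only one arrangement possible), giving 3 unpaired electrons.

3 unpaired electrons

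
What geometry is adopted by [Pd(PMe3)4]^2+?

square planar

Ligand charges: trimethylphosphine is neutral. With an overall charge of +2 the palladium centre must be in the +2 oxidation state.
Pd sits in group 10, so the d-electron count is 10 − 2 = 8.
With 4 monodentate ligands the coordination number is 4.
A 4d d⁸ ion has a large crystal-field splitting; square planar leaves the high-energy d_{x²−y²} orbital empty and maximises CFSE.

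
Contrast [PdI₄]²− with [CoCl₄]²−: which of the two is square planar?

For [PdI₄]²−: Summing ligand charges against the −2 overall charge gives an oxidation state of +2 for palladium. Group 10 minus oxidation state 2 gives a d⁸ configuration. A 4d d⁸ ion has a large crystal-field splitting; square planar leaves the high-energy d_{x²−y²} orbital empty and maximises CFSE. → square planar.
For [CoCl₄]²−: Ligand charges: each chloride is −1. With an overall charge of −2 the cobalt centre must be in the +2 oxidation state. Cobalt is a group-9 element; Co(II) is therefore d⁷. For a high-spin 3d d⁷ ion with weak-field ligands the small Δₜ gives little square-planar CFSE advantage, so four ligands adopt the sterically favoured tetrahedral geometry. → tetrahedral.

[PdI₄]²−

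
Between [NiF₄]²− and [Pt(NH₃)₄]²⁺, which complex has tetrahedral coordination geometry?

For [NiF₄]²−: Summing ligand charges against the −2 overall charge gives an oxidation state of +2 for nickel. Nickel is a group-10 element; Ni(II) is therefore d⁸. Fluoride is a weak-field ligand. With weak-field ligands the CFSE gain from square planar is small, so a 3d d⁸ ion takes the sterically preferred tetrahedral geometry. → tetrahedral.
For [Pt(NH₃)₄]²⁺: Summing ligand charges against the +2 overall charge gives an oxidation state of +2 for platinum. Platinum is a group-10 element; Pt(II) is therefore d⁸. A 5d d⁸ ion has a large crystal-field splitting; square planar leaves the high-energy d_{x²−y²} orbital empty and maximises CFSE. → square planar.

[NiF₄]²−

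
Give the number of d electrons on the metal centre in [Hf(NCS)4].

d⁰

Each isothiocyanate is −1; balancing the 0 overall charge requires Hf(IV).
Hafnium is a group-4 element; Hf(IV) is therefore d⁰.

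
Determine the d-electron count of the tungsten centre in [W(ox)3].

d0

Each oxalate is −2; balancing the 0 overall charge requires W(VI).
W sits in group 6, so the d-electron count is 6 − 6 = 0.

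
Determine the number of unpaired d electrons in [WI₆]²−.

Each iodide is −1; balancing the −2 overall charge requires W(IV).
Tungsten is a group-6 element; W(IV) is therefore d².
In an octahedral field the d² configuration is t₂g²e_g⁰ (only one arrangement possible), giving 2 unpaired electrons.

2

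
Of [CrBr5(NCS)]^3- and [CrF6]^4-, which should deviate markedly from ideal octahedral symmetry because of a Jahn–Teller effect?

[CrBr5(NCS)]^3-: Ligand charges: each bromide is −1; each isothiocyanate is −1. With an overall charge of −3 the chromium centre must be in the +3 oxidation state. Cr sits in group 6, so the d-electron count is 6 − 3 = 3. The d³ configuration leaves the e_g set evenly filled (or empty) — no strong Jahn–Teller driving force.
[CrF6]^4-: Summing ligand charges against the −4 overall charge gives an oxidation state of +2 for chromium. Chromium is a group-6 element; Cr(II) is therefore d⁴. Fluoride is a weak-field ligand for a first-row metal, so the complex is high-spin. The t₂g³e_g¹ (high-spin) configuration has an unevenly filled e_g set; the Jahn–Teller theorem predicts a tetragonal distortion (typically axial elongation) to lift the degeneracy.

[CrF6]^4-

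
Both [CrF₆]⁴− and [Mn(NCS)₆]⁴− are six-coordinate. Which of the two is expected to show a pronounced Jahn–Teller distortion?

[CrF₆]⁴−: Ligand charges: each fluoride is −1. With an overall charge of −4 the chromium centre must be in the +2 oxidation state. Group 6 minus oxidation state 2 gives a d⁴ configuration. Fluoride is a weak-field ligand for a first-row metal, so the complex is high-spin. The t₂g³e_g¹ (high-spin) configuration has an unevenly filled e_g set; the Jahn–Teller theorem predicts a tetragonal distortion (typically axial elongation) to lift the degeneracy.
[Mn(NCS)₆]⁴−: Summing ligand charges against the −4 overall charge gives an oxidation state of +2 for manganese. Mn sits in group 7, so the d-electron count is 7 − 2 = 5. Isothiocyanate is a weak-field ligand for a first-row metal, so the complex is high-spin. The d⁵ configuration leaves the e_g set evenly filled (or empty) — no strong Jahn–Teller driving force.

[CrF₆]⁴−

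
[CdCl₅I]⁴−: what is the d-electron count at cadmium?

d¹⁰

Summing ligand charges against the −4 overall charge gives an oxidation state of +2 for cadmium.
Cd sits in group 12, so the d-electron count is 12 − 2 = 10.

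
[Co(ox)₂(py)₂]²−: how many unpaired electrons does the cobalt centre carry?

Summing ligand charges against the −2 overall charge gives an oxidation state of +2 for cobalt.
Co sits in group 9, so the d-electron count is 9 − 2 = 7.
Counting donor atoms: 2×oxalate (bidentate) → 4 donors; 2×pyridine (monodentate) → 2 donors. Coordination number = 6.
The spin state decides the count: Oxalate is a weak-field ligand for a first-row metal, so the complex is high-spin.
An octahedral high-spin d⁷ ion is t₂g⁵e_g², giving 3 unpaired electrons.

3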